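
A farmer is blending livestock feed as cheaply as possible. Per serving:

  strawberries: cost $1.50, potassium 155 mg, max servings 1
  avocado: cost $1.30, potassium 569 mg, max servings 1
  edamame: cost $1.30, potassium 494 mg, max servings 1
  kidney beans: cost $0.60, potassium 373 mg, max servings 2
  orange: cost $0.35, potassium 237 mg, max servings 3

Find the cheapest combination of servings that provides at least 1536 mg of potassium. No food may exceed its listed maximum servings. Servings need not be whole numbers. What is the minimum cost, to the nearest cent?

$2.43

Cost per mg of potassium: orange $0.0015, kidney beans $0.0016, avocado $0.0023, edamame $0.0026, strawberries $0.0097.
Take 3 servings of orange: +711.0 mg potassium for $1.05 (total $1.05, still need 825.0 mg).
Take 2 servings of kidney beans: +746.0 mg potassium for $1.20 (total $2.25, still need 79.0 mg).
Take 0.1388 servings of avocado: +79.0 mg potassium for $0.18 (total $2.43, still need 0.0 mg).
Greedy by cheapest-per-mg is optimal for a single linear constraint, so the minimum cost is $2.43.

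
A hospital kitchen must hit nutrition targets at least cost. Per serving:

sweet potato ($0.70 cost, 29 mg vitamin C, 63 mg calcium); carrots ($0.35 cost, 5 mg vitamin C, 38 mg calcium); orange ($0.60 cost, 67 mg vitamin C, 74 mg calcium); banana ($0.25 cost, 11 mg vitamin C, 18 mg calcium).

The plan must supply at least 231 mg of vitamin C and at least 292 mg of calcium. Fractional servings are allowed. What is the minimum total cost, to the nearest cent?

$2.37

The cheapest plan sits at a corner of the feasible region — with two constraints it uses at most two foods.
sweet potato only: max(231/29, 292/63) = 7.966 servings → $5.58.
carrots only: max(231/5, 292/38) = 46.2 servings → $16.17.
orange only: max(231/67, 292/74) = 3.946 servings → $2.37.
banana only: max(231/11, 292/18) = 21 servings → $5.25.
sweet potato + carrots with both targets exact would need a negative amount; discard.
sweet potato + orange with both tight: 1.19 servings and 2.933 servings → $2.59.
sweet potato + banana: the both-tight solution has a negative serving — not a feasible corner.
carrots + orange with both tight: 1.135 servings and 3.363 servings → $2.42.
carrots + banana: the both-tight solution has a negative serving — not a feasible corner.
orange + banana with both tight: 2.413 servings and 6.301 servings → $3.02.
The minimum over all feasible corners is $2.37.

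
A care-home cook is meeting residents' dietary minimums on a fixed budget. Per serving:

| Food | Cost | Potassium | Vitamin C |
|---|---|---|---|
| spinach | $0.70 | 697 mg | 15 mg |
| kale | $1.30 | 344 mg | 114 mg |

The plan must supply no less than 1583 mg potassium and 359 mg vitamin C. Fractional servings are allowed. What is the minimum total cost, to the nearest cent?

$4.50

spinach only: max(1583/697, 359/15) = 23.93 servings → $16.75.
kale only: max(1583/344, 359/114) = 4.602 servings → $5.98.
spinach + kale with both tight: 0.7667 servings and 3.048 servings → $4.50.
The minimum over all feasible corners is $4.50.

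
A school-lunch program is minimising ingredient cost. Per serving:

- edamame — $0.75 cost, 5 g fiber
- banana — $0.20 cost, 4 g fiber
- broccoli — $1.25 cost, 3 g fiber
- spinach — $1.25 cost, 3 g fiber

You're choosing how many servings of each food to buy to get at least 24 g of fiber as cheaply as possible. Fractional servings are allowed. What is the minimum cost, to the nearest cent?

Cost per g of fiber: banana $0.0500, edamame $0.1500, broccoli $0.4167, spinach $0.4167.
With no serving limits, use only banana: 24 g / 4 g = 6 servings × $0.20 = $1.20.

$1.20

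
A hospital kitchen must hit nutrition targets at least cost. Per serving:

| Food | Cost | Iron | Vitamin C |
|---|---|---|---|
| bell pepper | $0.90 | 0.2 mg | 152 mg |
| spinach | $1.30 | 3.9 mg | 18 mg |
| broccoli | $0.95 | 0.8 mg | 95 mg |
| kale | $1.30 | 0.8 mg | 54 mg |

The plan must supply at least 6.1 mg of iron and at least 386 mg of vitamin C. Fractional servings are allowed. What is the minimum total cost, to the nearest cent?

$4.01

Minimising a linear cost over {iron ≥ 6.1, vitamin C ≥ 386, servings ≥ 0} — the optimum is at a vertex, using one or two foods.
bell pepper only: max(6.1/0.2, 386/152) = 30.5 servings → $27.45.
spinach only: max(6.1/3.9, 386/18) = 21.44 servings → $27.88.
broccoli only: max(6.1/0.8, 386/95) = 7.625 servings → $7.24.
kale only: max(6.1/0.8, 386/54) = 7.625 servings → $9.91.
bell pepper + spinach with both tight: 2.369 servings and 1.443 servings → $4.01.
bell pepper + broccoli: intersection lies outside the first quadrant.
bell pepper + kale: intersection lies outside the first quadrant.
spinach + broccoli with both tight: 0.7602 servings and 3.919 servings → $4.71.
spinach + kale with both tight: 0.105 servings and 7.113 servings → $9.38.
broccoli + kale: the both-tight solution has a negative serving — not a feasible corner.
So the least-cost plan costs $4.01.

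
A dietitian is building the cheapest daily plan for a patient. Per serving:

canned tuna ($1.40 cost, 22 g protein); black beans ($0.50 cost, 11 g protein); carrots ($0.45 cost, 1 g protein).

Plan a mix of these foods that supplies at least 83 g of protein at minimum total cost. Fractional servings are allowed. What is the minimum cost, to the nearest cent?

$3.77

Cost per g of protein: black beans $0.0455, canned tuna $0.0636, carrots $0.4500.
With no serving limits, use only black beans: 83 g / 11 g = 7.545 servings × $0.50 = $3.77.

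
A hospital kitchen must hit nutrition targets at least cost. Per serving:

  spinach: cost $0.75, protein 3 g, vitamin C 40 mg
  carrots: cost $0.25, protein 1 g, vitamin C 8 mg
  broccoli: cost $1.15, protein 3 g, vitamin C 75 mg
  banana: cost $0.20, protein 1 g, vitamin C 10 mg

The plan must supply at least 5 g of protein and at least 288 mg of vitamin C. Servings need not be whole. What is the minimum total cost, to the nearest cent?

$4.42

Check every corner: each single food scaled to meet both minima, and each pair solved so both constraints bind.
spinach only: max(5/3, 288/40) = 7.2 servings → $5.40.
carrots only: max(5/1, 288/8) = 36 servings → $9.00.
broccoli only: max(5/3, 288/75) = 3.84 servings → $4.42.
banana only: max(5/1, 288/10) = 28.8 servings → $5.76.
spinach + carrots: the both-tight solution has a negative serving — not a feasible corner.
spinach + broccoli with both targets exact would need a negative amount; discard.
spinach + banana: the both-tight solution has a negative serving — not a feasible corner.
carrots + broccoli: intersection lies outside the first quadrant.
carrots + banana: the both-tight solution has a negative serving — not a feasible corner.
broccoli + banana: the both-tight solution has a negative serving — not a feasible corner.
So the least-cost plan costs $4.42.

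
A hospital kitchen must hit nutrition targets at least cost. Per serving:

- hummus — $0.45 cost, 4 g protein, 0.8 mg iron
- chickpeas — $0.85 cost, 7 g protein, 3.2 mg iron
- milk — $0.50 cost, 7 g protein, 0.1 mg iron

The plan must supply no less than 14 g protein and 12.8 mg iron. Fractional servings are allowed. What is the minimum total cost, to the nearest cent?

$3.40

At the optimum either one food covers both requirements or two foods hit both targets exactly; no other combination can be cheaper.
hummus only: max(14/4, 12.8/0.8) = 16 servings → $7.20.
chickpeas only: max(14/7, 12.8/3.2) = 4 servings → $3.40.
milk only: max(14/7, 12.8/0.1) = 128 servings → $64.00.
hummus + chickpeas: intersection lies outside the first quadrant.
hummus + milk with both targets exact would need a negative amount; discard.
chickpeas + milk with both targets exact would need a negative amount; discard.
So the least-cost plan costs $3.40.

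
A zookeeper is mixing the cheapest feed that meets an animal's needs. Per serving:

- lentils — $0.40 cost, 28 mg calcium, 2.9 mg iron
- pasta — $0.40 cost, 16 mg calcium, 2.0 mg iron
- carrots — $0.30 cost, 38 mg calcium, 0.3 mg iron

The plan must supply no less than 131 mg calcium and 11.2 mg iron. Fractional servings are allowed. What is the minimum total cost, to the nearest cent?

With two linear requirements the optimum uses one or two foods; enumerate the corners.
lentils only: max(131/28, 11.2/2.9) = 4.679 servings → $1.87.
pasta only: max(131/16, 11.2/2.0) = 8.188 servings → $3.27.
carrots only: max(131/38, 11.2/0.3) = 37.33 servings → $11.20.
lentils + pasta: the both-tight solution has a negative serving — not a feasible corner.
lentils + carrots with both tight: 3.795 servings and 0.6513 servings → $1.71.
pasta + carrots with both tight: 5.426 servings and 1.163 servings → $2.52.
The minimum over all feasible corners is $1.71.

$1.71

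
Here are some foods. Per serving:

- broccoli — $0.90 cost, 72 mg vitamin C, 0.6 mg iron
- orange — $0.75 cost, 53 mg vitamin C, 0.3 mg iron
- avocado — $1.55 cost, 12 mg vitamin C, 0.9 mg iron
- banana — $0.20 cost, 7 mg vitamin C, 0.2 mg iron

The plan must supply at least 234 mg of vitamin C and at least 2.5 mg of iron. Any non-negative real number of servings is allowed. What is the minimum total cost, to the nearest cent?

This is a tiny linear program; its minimum lies at a vertex of the feasible set. List the vertices and price them.
broccoli only: max(234/72, 2.5/0.6) = 4.167 servings → $3.75.
orange only: max(234/53, 2.5/0.3) = 8.333 servings → $6.25.
avocado only: max(234/12, 2.5/0.9) = 19.5 servings → $30.23.
banana only: max(234/7, 2.5/0.2) = 33.43 servings → $6.69.
broccoli + orange: the both-tight solution has a negative serving — not a feasible corner.
broccoli + avocado with both tight: 3.135 servings and 0.6875 servings → $3.89.
broccoli + banana with both tight: 2.873 servings and 3.882 servings → $3.36.
orange + avocado with both tight: 4.095 servings and 1.413 servings → $5.26.
orange + banana with both tight: 3.447 servings and 7.329 servings → $4.05.
avocado + banana: the both-tight solution has a negative serving — not a feasible corner.
So the least-cost plan costs $3.36.

$3.36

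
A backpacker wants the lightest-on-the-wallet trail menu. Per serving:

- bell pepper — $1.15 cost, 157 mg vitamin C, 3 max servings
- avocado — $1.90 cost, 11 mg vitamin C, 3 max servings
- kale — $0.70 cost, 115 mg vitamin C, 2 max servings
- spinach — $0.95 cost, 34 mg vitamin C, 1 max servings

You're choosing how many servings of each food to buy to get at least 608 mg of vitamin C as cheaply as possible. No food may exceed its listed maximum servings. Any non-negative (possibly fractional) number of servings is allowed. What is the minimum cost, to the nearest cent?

$4.17

Cost per mg of vitamin C: kale $0.0061, bell pepper $0.0073, spinach $0.0279, avocado $0.1727.
Take 2 servings of kale: +230.0 mg vitamin C for $1.40 (total $1.40, still need 378.0 mg).
Take 2.408 servings of bell pepper: +378.0 mg vitamin C for $2.77 (total $4.17, still need 0.0 mg).
Greedy by cheapest-per-mg is optimal for a single linear constraint, so the minimum cost is $4.17.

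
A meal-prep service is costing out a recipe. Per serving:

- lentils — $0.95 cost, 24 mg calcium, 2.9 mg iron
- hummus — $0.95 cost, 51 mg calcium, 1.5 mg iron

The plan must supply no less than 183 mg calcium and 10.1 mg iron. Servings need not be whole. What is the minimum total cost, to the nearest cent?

$4.49

This is a tiny linear program; its minimum lies at a vertex of the feasible set. List the vertices and price them.
lentils only: max(183/24, 10.1/2.9) = 7.625 servings → $7.24.
hummus only: max(183/51, 10.1/1.5) = 6.733 servings → $6.40.
lentils + hummus with both tight: 2.15 servings and 2.576 servings → $4.49.
So the least-cost plan costs $4.49.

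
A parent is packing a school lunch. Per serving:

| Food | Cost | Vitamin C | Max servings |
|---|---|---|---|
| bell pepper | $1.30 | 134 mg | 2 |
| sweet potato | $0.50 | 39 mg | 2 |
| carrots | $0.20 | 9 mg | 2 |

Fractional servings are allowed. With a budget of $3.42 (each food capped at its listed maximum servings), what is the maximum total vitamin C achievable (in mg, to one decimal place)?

332.0 mg

Vitamin C per dollar: bell pepper 103.1, sweet potato 78, carrots 45.
Take 2 servings of bell pepper: spends $2.60, +268.0 mg vitamin C (running total 268.0 mg).
Take 1.64 servings of sweet potato: spends $0.82, +64.0 mg vitamin C (running total 332.0 mg).
Greedy by best ratio exhausts the cost allowance optimally: 332.0 mg.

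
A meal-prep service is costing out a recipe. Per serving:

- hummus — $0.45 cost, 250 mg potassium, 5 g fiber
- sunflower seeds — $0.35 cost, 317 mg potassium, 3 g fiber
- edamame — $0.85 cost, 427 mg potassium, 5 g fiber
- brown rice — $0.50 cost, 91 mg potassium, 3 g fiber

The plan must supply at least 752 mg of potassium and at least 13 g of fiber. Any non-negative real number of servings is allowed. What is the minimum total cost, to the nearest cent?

$1.22

An LP optimum is at a vertex; with two nutrient constraints at most two foods are used. Check each candidate.
hummus only: max(752/250, 13/5) = 3.008 servings → $1.35.
sunflower seeds only: max(752/317, 13/3) = 4.333 servings → $1.52.
edamame only: max(752/427, 13/5) = 2.6 servings → $2.21.
brown rice only: max(752/91, 13/3) = 8.264 servings → $4.13.
hummus + sunflower seeds with both tight: 2.234 servings and 0.6108 servings → $1.22.
hummus + edamame with both tight: 2.024 servings and 0.5763 servings → $1.40.
hummus + brown rice: intersection lies outside the first quadrant.
sunflower seeds + edamame with both targets exact would need a negative amount; discard.
sunflower seeds + brown rice with both tight: 1.583 servings and 2.751 servings → $1.93.
edamame + brown rice with both tight: 1.299 servings and 2.168 servings → $2.19.
Cheapest feasible corner: $1.22.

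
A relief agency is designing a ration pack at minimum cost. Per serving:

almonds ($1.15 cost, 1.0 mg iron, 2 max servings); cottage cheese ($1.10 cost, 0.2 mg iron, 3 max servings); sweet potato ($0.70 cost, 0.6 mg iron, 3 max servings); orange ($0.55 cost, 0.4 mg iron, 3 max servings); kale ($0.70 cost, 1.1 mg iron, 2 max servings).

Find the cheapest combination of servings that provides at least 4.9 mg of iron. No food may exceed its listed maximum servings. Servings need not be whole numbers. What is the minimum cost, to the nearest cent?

$4.52

Cost per mg of iron: kale $0.6364, almonds $1.1500, sweet potato $1.1667, orange $1.3750, cottage cheese $5.5000.
Take 2 servings of kale: +2.2 mg iron for $1.40 (total $1.40, still need 2.7 mg).
Take 2 servings of almonds: +2.0 mg iron for $2.30 (total $3.70, still need 0.7 mg).
Take 1.167 servings of sweet potato: +0.7 mg iron for $0.82 (total $4.52, still need 0.0 mg).
Greedy by cheapest-per-mg is optimal for a single linear constraint, so the minimum cost is $4.52.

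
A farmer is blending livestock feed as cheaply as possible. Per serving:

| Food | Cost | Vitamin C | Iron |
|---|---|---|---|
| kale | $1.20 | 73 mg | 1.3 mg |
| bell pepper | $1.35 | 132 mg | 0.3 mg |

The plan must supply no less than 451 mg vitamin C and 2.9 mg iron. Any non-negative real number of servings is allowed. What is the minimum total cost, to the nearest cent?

The cheapest plan sits at a corner of the feasible region — with two constraints it uses at most two foods.
kale only: max(451/73, 2.9/1.3) = 6.178 servings → $7.41.
bell pepper only: max(451/132, 2.9/0.3) = 9.667 servings → $13.05.
kale + bell pepper with both tight: 1.653 servings and 2.502 servings → $5.36.
The minimum over all feasible corners is $5.36.

$5.36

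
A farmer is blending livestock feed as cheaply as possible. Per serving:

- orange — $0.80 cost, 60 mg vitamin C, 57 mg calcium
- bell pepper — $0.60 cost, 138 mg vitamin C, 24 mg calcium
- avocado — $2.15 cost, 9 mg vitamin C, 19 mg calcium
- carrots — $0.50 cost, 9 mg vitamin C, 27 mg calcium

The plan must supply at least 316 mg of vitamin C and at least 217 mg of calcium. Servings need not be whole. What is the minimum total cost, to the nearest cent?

$3.25

An LP optimum is at a vertex; with two nutrient constraints at most two foods are used. Check each candidate.
orange only: max(316/60, 217/57) = 5.267 servings → $4.21.
bell pepper only: max(316/138, 217/24) = 9.042 servings → $5.42.
avocado only: max(316/9, 217/19) = 35.11 servings → $75.49.
carrots only: max(316/9, 217/27) = 35.11 servings → $17.56.
orange + bell pepper with both tight: 3.48 servings and 0.7768 servings → $3.25.
orange + avocado: intersection lies outside the first quadrant.
orange + carrots with both targets exact would need a negative amount; discard.
bell pepper + avocado with both tight: 1.684 servings and 9.294 servings → $20.99.
bell pepper + carrots with both tight: 1.874 servings and 6.371 servings → $4.31.
avocado + carrots with both targets exact would need a negative amount; discard.
Cheapest feasible corner: $3.25.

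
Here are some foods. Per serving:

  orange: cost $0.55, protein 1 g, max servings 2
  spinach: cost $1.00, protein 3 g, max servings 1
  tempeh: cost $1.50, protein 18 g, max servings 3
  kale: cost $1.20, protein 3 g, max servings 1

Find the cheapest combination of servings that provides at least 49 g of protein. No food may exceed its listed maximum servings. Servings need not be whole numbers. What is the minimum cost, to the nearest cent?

$4.08

Cost per g of protein: tempeh $0.0833, spinach $0.3333, kale $0.4000, orange $0.5500.
Take 2.722 servings of tempeh: +49.0 g protein for $4.08 (total $4.08, still need 0.0 g).
Filling from the cheapest source first is optimal under one linear minimum: $4.08.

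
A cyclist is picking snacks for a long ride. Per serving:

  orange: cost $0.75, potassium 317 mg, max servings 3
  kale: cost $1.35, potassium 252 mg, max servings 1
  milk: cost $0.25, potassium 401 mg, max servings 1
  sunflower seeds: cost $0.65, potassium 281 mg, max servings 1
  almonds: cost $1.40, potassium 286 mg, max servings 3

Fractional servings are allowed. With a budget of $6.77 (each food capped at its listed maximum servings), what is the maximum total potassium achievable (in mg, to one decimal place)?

2372.5 mg

Potassium per dollar: milk 1604, sunflower seeds 432.3, orange 422.7, almonds 204.3, kale 186.7.
Take 1 serving of milk: spends $0.25, +401.0 mg potassium (running total 401.0 mg).
Take 1 serving of sunflower seeds: spends $0.65, +281.0 mg potassium (running total 682.0 mg).
Take 3 servings of orange: spends $2.25, +951.0 mg potassium (running total 1633.0 mg).
Take 2.586 servings of almonds: spends $3.62, +739.5 mg potassium (running total 2372.5 mg).
Filling greedily by potassium-per-dollar is optimal for one linear limit, giving 2372.5 mg.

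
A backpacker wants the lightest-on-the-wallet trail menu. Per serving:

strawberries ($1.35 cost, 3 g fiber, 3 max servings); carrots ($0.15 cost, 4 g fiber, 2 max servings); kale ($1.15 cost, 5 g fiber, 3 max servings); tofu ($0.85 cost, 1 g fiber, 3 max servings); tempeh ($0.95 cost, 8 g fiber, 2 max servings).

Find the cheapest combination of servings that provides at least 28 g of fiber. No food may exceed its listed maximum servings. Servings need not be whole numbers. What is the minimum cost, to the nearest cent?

$3.12

Cost per g of fiber: carrots $0.0375, tempeh $0.1187, kale $0.2300, strawberries $0.4500, tofu $0.8500.
Take 2 servings of carrots: +8.0 g fiber for $0.30 (total $0.30, still need 20.0 g).
Take 2 servings of tempeh: +16.0 g fiber for $1.90 (total $2.20, still need 4.0 g).
Take 0.8 servings of kale: +4.0 g fiber for $0.92 (total $3.12, still need 0.0 g).
Filling from the cheapest source first is optimal under one linear minimum: $3.12.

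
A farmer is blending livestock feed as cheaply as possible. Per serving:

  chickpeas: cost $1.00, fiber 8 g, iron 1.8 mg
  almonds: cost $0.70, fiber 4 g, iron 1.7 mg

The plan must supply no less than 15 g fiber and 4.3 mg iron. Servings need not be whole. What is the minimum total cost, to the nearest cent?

$2.11

Two binding constraints pin down two serving amounts, so the optimal mix uses at most two foods. The candidates are each food alone (scaled to the tighter of fiber/iron) and each pair with both constraints tight.
chickpeas only: max(15/8, 4.3/1.8) = 2.389 servings → $2.39.
almonds only: max(15/4, 4.3/1.7) = 3.75 servings → $2.62.
chickpeas + almonds with both tight: 1.297 servings and 1.156 servings → $2.11.
The minimum over all feasible corners is $2.11.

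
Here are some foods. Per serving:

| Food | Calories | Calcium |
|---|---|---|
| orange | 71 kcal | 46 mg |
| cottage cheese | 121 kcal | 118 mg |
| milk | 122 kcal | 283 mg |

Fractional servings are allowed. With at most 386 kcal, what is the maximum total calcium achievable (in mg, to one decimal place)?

895.4 mg

Calcium per kcal: milk 2.32, cottage cheese 0.9752, orange 0.6479.
With no serving limits, spend the whole calories allowance on milk: 386 kcal / 122 kcal × 283 mg = 895.4 mg.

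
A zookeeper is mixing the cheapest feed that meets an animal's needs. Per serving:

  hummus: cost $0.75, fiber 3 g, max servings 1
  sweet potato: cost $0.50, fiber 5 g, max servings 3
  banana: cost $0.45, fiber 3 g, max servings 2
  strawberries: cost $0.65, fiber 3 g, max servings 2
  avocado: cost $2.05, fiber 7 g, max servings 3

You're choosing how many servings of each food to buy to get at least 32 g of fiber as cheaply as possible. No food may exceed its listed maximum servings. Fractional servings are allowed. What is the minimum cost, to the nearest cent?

$5.04

Cost per g of fiber: sweet potato $0.1000, banana $0.1500, strawberries $0.2167, hummus $0.2500, avocado $0.2929.
Take 3 servings of sweet potato: +15.0 g fiber for $1.50 (total $1.50, still need 17.0 g).
Take 2 servings of banana: +6.0 g fiber for $0.90 (total $2.40, still need 11.0 g).
Take 2 servings of strawberries: +6.0 g fiber for $1.30 (total $3.70, still need 5.0 g).
Take 1 serving of hummus: +3.0 g fiber for $0.75 (total $4.45, still need 2.0 g).
Take 0.2857 servings of avocado: +2.0 g fiber for $0.59 (total $5.04, still need 0.0 g).
Greedy by cheapest-per-g is optimal for a single linear constraint, so the minimum cost is $5.04.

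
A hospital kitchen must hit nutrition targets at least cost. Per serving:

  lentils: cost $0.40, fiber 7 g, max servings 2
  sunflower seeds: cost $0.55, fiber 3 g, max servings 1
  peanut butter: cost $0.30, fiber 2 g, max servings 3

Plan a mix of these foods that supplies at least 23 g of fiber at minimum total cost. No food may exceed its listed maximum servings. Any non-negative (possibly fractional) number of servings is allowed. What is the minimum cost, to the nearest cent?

Cost per g of fiber: lentils $0.0571, peanut butter $0.1500, sunflower seeds $0.1833.
Take 2 servings of lentils: +14.0 g fiber for $0.80 (total $0.80, still need 9.0 g).
Take 3 servings of peanut butter: +6.0 g fiber for $0.90 (total $1.70, still need 3.0 g).
Take 1 serving of sunflower seeds: +3.0 g fiber for $0.55 (total $2.25, still need 0.0 g).
Greedy by cheapest-per-g is optimal for a single linear constraint, so the minimum cost is $2.25.

$2.25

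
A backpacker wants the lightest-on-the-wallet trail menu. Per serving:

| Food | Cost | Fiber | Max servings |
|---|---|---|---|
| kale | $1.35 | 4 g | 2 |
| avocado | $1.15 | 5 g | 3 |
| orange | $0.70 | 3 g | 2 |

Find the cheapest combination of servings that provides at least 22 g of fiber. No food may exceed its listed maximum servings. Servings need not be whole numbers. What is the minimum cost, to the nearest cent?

Cost per g of fiber: avocado $0.2300, orange $0.2333, kale $0.3375.
Take 3 servings of avocado: +15.0 g fiber for $3.45 (total $3.45, still need 7.0 g).
Take 2 servings of orange: +6.0 g fiber for $1.40 (total $4.85, still need 1.0 g).
Take 0.25 servings of kale: +1.0 g fiber for $0.34 (total $5.19, still need 0.0 g).
Filling from the cheapest source first is optimal under one linear minimum: $5.19.

$5.19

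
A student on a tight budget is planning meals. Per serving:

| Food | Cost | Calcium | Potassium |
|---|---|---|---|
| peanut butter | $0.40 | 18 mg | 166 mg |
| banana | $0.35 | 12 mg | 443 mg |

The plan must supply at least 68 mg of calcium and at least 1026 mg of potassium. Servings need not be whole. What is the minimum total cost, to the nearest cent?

Minimising a linear cost over {calcium ≥ 68, potassium ≥ 1026, servings ≥ 0} — the optimum is at a vertex, using one or two foods.
peanut butter only: max(68/18, 1026/166) = 6.181 servings → $2.47.
banana only: max(68/12, 1026/443) = 5.667 servings → $1.98.
peanut butter + banana with both tight: 2.978 servings and 1.2 servings → $1.61.
Cheapest feasible corner: $1.61.

$1.61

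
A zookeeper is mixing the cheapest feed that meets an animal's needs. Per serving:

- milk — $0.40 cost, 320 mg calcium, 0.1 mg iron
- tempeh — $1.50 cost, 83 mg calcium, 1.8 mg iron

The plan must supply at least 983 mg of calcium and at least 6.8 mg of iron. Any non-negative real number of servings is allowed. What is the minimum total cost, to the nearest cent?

$6.34

milk only: max(983/320, 6.8/0.1) = 68 servings → $27.20.
tempeh only: max(983/83, 6.8/1.8) = 11.84 servings → $17.77.
milk + tempeh with both tight: 2.123 servings and 3.66 servings → $6.34.
The minimum over all feasible corners is $6.34.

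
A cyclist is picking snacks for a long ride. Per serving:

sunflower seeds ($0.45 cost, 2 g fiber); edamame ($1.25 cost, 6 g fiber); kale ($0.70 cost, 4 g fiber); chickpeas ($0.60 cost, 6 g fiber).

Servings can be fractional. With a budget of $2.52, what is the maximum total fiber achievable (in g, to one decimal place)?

25.2 g

Fiber per dollar: chickpeas 10, kale 5.714, edamame 4.8, sunflower seeds 4.444.
With no serving limits, spend the whole cost allowance on chickpeas: $2.52 / $0.60 × 6 g = 25.2 g.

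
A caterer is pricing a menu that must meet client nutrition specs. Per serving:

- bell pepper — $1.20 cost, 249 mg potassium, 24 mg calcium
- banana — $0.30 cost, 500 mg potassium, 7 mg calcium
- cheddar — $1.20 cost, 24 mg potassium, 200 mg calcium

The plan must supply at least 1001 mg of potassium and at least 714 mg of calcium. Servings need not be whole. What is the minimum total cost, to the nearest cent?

$4.76

At the optimum either one food covers both requirements or two foods hit both targets exactly; no other combination can be cheaper.
bell pepper only: max(1001/249, 714/24) = 29.75 servings → $35.70.
banana only: max(1001/500, 714/7) = 102 servings → $30.60.
cheddar only: max(1001/24, 714/200) = 41.71 servings → $50.05.
bell pepper + banana: the both-tight solution has a negative serving — not a feasible corner.
bell pepper + cheddar with both tight: 3.719 servings and 3.124 servings → $8.21.
banana + cheddar with both tight: 1.834 servings and 3.506 servings → $4.76.
The minimum over all feasible corners is $4.76.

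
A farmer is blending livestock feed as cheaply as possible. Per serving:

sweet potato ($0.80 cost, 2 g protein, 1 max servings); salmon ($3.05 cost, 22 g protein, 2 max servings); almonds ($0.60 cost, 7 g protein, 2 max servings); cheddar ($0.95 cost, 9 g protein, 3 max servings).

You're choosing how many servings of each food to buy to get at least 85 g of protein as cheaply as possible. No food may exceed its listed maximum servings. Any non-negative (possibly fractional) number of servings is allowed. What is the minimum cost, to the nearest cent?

Cost per g of protein: almonds $0.0857, cheddar $0.1056, salmon $0.1386, sweet potato $0.4000.
Take 2 servings of almonds: +14.0 g protein for $1.20 (total $1.20, still need 71.0 g).
Take 3 servings of cheddar: +27.0 g protein for $2.85 (total $4.05, still need 44.0 g).
Take 2 servings of salmon: +44.0 g protein for $6.10 (total $10.15, still need 0.0 g).
Filling from the cheapest source first is optimal under one linear minimum: $10.15.

$10.15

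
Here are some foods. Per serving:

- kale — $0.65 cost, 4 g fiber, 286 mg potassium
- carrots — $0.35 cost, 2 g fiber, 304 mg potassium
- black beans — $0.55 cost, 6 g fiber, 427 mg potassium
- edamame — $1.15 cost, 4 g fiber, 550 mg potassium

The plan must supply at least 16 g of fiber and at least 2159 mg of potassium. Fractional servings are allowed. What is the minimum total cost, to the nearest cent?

The cheapest plan sits at a corner of the feasible region — with two constraints it uses at most two foods.
kale only: max(16/4, 2159/286) = 7.549 servings → $4.91.
carrots only: max(16/2, 2159/304) = 8 servings → $2.80.
black beans only: max(16/6, 2159/427) = 5.056 servings → $2.78.
edamame only: max(16/4, 2159/550) = 4 servings → $4.60.
kale + carrots with both tight: 0.8478 servings and 6.304 servings → $2.76.
kale + black beans: the both-tight solution has a negative serving — not a feasible corner.
kale + edamame with both tight: 0.1553 servings and 3.845 servings → $4.52.
carrots + black beans with both tight: 6.311 servings and 0.5629 servings → $2.52.
carrots + edamame: the both-tight solution has a negative serving — not a feasible corner.
black beans + edamame with both tight: 0.103 servings and 3.845 servings → $4.48.
So the least-cost plan costs $2.52.

$2.52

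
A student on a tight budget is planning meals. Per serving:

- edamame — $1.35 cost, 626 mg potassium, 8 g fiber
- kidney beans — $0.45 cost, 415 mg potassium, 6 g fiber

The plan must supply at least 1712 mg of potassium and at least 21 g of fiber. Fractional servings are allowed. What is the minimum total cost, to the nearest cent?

$1.86

This is a tiny linear program; its minimum lies at a vertex of the feasible set. List the vertices and price them.
edamame only: max(1712/626, 21/8) = 2.735 servings → $3.69.
kidney beans only: max(1712/415, 21/6) = 4.125 servings → $1.86.
edamame + kidney beans: the both-tight solution has a negative serving — not a feasible corner.
So the least-cost plan costs $1.86.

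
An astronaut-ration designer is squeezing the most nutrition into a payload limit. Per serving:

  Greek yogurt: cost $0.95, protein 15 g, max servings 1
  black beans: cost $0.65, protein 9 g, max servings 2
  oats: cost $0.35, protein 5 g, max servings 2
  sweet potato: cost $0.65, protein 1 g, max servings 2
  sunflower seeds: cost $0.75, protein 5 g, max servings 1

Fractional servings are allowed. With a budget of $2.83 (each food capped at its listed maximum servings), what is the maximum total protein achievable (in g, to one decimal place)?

Protein per dollar: Greek yogurt 15.79, oats 14.29, black beans 13.85, sunflower seeds 6.667, sweet potato 1.538.
Take 1 serving of Greek yogurt: spends $0.95, +15.0 g protein (running total 15.0 g).
Take 2 servings of oats: spends $0.70, +10.0 g protein (running total 25.0 g).
Take 1.815 servings of black beans: spends $1.18, +16.3 g protein (running total 41.3 g).
Greedy by best ratio exhausts the cost allowance optimally: 41.3 g.

41.3 g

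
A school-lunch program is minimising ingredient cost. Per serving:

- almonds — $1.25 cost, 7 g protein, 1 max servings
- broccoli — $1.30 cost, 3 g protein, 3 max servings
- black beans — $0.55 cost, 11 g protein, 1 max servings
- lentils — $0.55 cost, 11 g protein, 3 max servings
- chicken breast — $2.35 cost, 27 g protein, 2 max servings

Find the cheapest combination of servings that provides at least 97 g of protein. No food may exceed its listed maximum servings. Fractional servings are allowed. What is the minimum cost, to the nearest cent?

$6.81

Cost per g of protein: black beans $0.0500, lentils $0.0500, chicken breast $0.0870, almonds $0.1786, broccoli $0.4333.
Take 1 serving of black beans: +11.0 g protein for $0.55 (total $0.55, still need 86.0 g).
Take 3 servings of lentils: +33.0 g protein for $1.65 (total $2.20, still need 53.0 g).
Take 1.963 servings of chicken breast: +53.0 g protein for $4.61 (total $6.81, still need 0.0 g).
Filling from the cheapest source first is optimal under one linear minimum: $6.81.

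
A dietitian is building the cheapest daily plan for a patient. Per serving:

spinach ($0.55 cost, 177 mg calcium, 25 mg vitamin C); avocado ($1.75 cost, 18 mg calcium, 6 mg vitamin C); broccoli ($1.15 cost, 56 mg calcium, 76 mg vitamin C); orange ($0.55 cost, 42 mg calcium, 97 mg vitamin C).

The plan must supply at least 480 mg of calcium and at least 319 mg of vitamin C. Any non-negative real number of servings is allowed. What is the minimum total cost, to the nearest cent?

$2.65

Check every corner: each single food scaled to meet both minima, and each pair solved so both constraints bind.
spinach only: max(480/177, 319/25) = 12.76 servings → $7.02.
avocado only: max(480/18, 319/6) = 53.17 servings → $93.04.
broccoli only: max(480/56, 319/76) = 8.571 servings → $9.86.
orange only: max(480/42, 319/97) = 11.43 servings → $6.29.
spinach + avocado: the both-tight solution has a negative serving — not a feasible corner.
spinach + broccoli with both tight: 1.545 servings and 3.689 servings → $5.09.
spinach + orange with both tight: 2.057 servings and 2.758 servings → $2.65.
avocado + broccoli with both tight: 18.04 servings and 2.773 servings → $34.76.
avocado + orange with both tight: 22.2 servings and 1.916 servings → $39.90.
broccoli + orange with both targets exact would need a negative amount; discard.
Cheapest feasible corner: $2.65.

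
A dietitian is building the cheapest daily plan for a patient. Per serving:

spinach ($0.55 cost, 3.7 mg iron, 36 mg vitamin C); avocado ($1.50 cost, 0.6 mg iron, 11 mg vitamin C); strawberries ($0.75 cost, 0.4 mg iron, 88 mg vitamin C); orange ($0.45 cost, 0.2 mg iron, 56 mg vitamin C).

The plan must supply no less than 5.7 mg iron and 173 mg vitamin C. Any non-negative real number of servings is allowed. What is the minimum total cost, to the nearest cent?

$1.76

At the optimum either one food covers both requirements or two foods hit both targets exactly; no other combination can be cheaper.
spinach only: max(5.7/3.7, 173/36) = 4.806 servings → $2.64.
avocado only: max(5.7/0.6, 173/11) = 15.73 servings → $23.59.
strawberries only: max(5.7/0.4, 173/88) = 14.25 servings → $10.69.
orange only: max(5.7/0.2, 173/56) = 28.5 servings → $12.82.
spinach + avocado: the both-tight solution has a negative serving — not a feasible corner.
spinach + strawberries with both tight: 1.389 servings and 1.397 servings → $1.81.
spinach + orange with both tight: 1.423 servings and 2.175 servings → $1.76.
avocado + strawberries with both tight: 8.934 servings and 0.8492 servings → $14.04.
avocado + orange with both tight: 9.064 servings and 1.309 servings → $14.18.
strawberries + orange with both targets exact would need a negative amount; discard.
Cheapest feasible corner: $1.76.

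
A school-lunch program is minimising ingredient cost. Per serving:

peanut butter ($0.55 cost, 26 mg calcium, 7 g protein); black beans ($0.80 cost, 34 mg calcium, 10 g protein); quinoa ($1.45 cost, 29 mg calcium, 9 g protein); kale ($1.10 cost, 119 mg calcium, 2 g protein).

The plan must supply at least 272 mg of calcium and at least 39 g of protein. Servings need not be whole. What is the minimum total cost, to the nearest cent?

$4.14

The cheapest plan sits at a corner of the feasible region — with two constraints it uses at most two foods.
peanut butter only: max(272/26, 39/7) = 10.46 servings → $5.75.
black beans only: max(272/34, 39/10) = 8 servings → $6.40.
quinoa only: max(272/29, 39/9) = 9.379 servings → $13.60.
kale only: max(272/119, 39/2) = 19.5 servings → $21.45.
peanut butter + black beans: intersection lies outside the first quadrant.
peanut butter + quinoa: the both-tight solution has a negative serving — not a feasible corner.
peanut butter + kale with both tight: 5.246 servings and 1.14 servings → $4.14.
black beans + quinoa: intersection lies outside the first quadrant.
black beans + kale with both tight: 3.652 servings and 1.242 servings → $4.29.
quinoa + kale with both tight: 4.044 servings and 1.3 servings → $7.29.
The minimum over all feasible corners is $4.14.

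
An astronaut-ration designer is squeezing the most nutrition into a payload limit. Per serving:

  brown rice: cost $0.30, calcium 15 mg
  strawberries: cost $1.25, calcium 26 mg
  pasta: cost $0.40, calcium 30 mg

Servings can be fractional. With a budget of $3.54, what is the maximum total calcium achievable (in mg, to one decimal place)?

265.5 mg

Calcium per dollar: pasta 75, brown rice 50, strawberries 20.8.
With no serving limits, spend the whole cost allowance on pasta: $3.54 / $0.40 × 30 mg = 265.5 mg.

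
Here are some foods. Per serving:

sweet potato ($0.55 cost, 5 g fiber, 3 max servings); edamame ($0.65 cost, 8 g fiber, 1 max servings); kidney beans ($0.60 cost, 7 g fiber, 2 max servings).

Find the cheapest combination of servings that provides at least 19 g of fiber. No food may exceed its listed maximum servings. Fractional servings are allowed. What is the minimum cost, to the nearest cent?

$1.59

Cost per g of fiber: edamame $0.0813, kidney beans $0.0857, sweet potato $0.1100.
Take 1 serving of edamame: +8.0 g fiber for $0.65 (total $0.65, still need 11.0 g).
Take 1.571 servings of kidney beans: +11.0 g fiber for $0.94 (total $1.59, still need 0.0 g).
Greedy by cheapest-per-g is optimal for a single linear constraint, so the minimum cost is $1.59.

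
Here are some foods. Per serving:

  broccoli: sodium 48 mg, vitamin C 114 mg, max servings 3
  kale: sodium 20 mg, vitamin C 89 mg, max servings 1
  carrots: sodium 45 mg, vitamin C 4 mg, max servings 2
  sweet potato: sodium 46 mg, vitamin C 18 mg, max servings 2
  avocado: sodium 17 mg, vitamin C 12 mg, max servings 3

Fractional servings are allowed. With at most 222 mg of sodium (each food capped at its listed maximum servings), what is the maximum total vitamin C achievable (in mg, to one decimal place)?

469.7 mg

Vitamin C per mg sodium: kale 4.45, broccoli 2.375, avocado 0.7059, sweet potato 0.3913, carrots 0.08889.
Take 1 serving of kale: uses 20 mg sodium, +89.0 mg vitamin C (running total 89.0 mg).
Take 3 servings of broccoli: uses 144 mg sodium, +342.0 mg vitamin C (running total 431.0 mg).
Take 3 servings of avocado: uses 51 mg sodium, +36.0 mg vitamin C (running total 467.0 mg).
Take 0.1522 servings of sweet potato: uses 7 mg sodium, +2.7 mg vitamin C (running total 469.7 mg).
Greedy by best ratio exhausts the sodium allowance optimally: 469.7 mg.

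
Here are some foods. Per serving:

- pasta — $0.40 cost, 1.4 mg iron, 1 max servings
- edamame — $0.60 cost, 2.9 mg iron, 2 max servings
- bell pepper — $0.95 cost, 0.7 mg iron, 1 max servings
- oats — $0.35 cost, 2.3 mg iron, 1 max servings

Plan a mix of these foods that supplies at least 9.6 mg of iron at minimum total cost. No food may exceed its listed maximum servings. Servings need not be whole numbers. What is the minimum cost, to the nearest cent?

$2.09

Cost per mg of iron: oats $0.1522, edamame $0.2069, pasta $0.2857, bell pepper $1.3571.
Take 1 serving of oats: +2.3 mg iron for $0.35 (total $0.35, still need 7.3 mg).
Take 2 servings of edamame: +5.8 mg iron for $1.20 (total $1.55, still need 1.5 mg).
Take 1 serving of pasta: +1.4 mg iron for $0.40 (total $1.95, still need 0.1 mg).
Take 0.1429 servings of bell pepper: +0.1 mg iron for $0.14 (total $2.09, still need 0.0 mg).
Filling from the cheapest source first is optimal under one linear minimum: $2.09.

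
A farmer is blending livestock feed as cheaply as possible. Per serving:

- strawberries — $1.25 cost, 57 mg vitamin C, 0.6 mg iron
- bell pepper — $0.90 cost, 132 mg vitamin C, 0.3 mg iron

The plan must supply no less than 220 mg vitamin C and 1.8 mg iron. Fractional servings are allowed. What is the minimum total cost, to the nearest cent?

Minimising a linear cost over {vitamin C ≥ 220, iron ≥ 1.8, servings ≥ 0} — the optimum is at a vertex, using one or two foods.
strawberries only: max(220/57, 1.8/0.6) = 3.86 servings → $4.82.
bell pepper only: max(220/132, 1.8/0.3) = 6 servings → $5.40.
strawberries + bell pepper with both tight: 2.763 servings and 0.4734 servings → $3.88.
The minimum over all feasible corners is $3.88.

$3.88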